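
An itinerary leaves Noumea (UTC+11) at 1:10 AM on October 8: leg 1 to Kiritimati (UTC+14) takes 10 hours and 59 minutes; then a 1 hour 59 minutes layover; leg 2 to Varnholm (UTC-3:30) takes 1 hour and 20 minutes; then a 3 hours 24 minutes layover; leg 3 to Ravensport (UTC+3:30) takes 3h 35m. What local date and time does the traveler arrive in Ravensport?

Convert departure to UTC: 1:10 AM − 11:00 = 2:10 PM UTC on Oct 7.
Add 10 hours and 59 minutes leg 1 → 1:09 AM UTC (Oct 8).
Add 1 hour and 59 minutes layover in Kiritimati → 3:08 AM UTC.
Add 1 hour and 20 minutes leg 2 → 4:28 AM UTC.
Add 3 hours 24 minutes layover in Varnholm → 7:52 AM UTC.
Add 3 hours 35 minutes leg 3 → 11:27 AM UTC.
Ravensport is UTC+3:30, so local arrival = 11:27 AM + 3:30 = 2:57 PM on Oct 8.

2:57 PM on October 8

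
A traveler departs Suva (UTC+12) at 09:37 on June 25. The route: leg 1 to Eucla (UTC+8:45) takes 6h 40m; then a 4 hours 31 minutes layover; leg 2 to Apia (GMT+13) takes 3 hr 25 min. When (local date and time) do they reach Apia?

01:13 on June 26

Convert departure to UTC: 09:37 − 12:00 = 21:37 UTC on Jun 24.
Add 6 hours and 40 minutes leg 1 → 04:17 UTC (Jun 25).
Add 4 hours and 31 minutes layover in Eucla → 08:48 UTC.
Add 3 hours and 25 minutes leg 2 → 12:13 UTC.
Apia is UTC+13:00, so local arrival = 12:13 + 13:00 = 01:13 on Jun 26.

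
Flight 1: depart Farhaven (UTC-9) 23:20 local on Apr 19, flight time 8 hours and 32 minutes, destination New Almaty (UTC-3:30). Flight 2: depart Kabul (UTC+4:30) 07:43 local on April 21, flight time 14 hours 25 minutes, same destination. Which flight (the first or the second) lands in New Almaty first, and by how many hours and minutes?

the first, by 24 hours 46 minutes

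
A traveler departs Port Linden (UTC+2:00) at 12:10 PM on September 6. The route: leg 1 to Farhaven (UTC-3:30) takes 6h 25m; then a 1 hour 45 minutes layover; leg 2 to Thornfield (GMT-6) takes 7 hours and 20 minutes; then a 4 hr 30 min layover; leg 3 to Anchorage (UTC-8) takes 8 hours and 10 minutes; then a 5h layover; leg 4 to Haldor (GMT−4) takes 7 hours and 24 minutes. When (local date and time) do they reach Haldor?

10:44 PM on September 7

Convert departure to UTC: 12:10 PM − 2:00 = 10:10 AM UTC on Sep 6.
Add 6 hours and 25 minutes leg 1 → 4:35 PM UTC.
Add 1 hour and 45 minutes layover in Farhaven → 6:20 PM UTC.
Add 7 hours 20 minutes leg 2 → 1:40 AM UTC (Sep 7).
Add 4 hours and 30 minutes layover in Thornfield → 6:10 AM UTC.
Add 8 hours 10 minutes leg 3 → 2:20 PM UTC.
Add 5 hours layover in Anchorage → 7:20 PM UTC.
Add 7 hours 24 minutes leg 4 → 2:44 AM UTC (Sep 8).
Haldor is UTC−4:00, so local arrival = 2:44 AM − 4:00 = 10:44 PM on Sep 7.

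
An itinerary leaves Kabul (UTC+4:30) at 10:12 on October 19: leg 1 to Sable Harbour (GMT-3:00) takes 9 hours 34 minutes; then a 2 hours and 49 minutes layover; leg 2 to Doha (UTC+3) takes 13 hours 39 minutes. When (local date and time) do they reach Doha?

Convert departure to UTC: 10:12 − 4:30 = 05:42 UTC on Oct 19.
Add 9 hours 34 minutes leg 1 → 15:16 UTC.
Add 2 hours and 49 minutes layover in Sable Harbour → 18:05 UTC.
Add 13 hours and 39 minutes leg 2 → 07:44 UTC (Oct 20).
Doha is UTC+3:00, so local arrival = 07:44 + 3:00 = 10:44 on Oct 20.

10:44 on October 20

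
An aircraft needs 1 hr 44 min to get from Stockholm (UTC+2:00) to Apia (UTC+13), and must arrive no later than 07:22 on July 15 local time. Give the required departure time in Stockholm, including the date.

18:38 on Jul 14

Target arrival in UTC: 07:22 − 13:00 = 18:22 on Jul 14.
Subtract 1 hour 44 minutes → departure 16:38 UTC on Jul 14.
Stockholm is UTC+2:00: 16:38 + 2:00 = 18:38 on Jul 14.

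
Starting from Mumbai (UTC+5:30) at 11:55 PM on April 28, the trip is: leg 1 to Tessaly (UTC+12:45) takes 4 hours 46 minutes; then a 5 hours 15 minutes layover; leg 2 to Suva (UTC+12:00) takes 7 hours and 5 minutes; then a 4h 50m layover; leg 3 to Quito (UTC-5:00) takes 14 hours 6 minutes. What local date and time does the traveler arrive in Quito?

1:27 AM on Apr 30

Convert departure to UTC: 11:55 PM − 5:30 = 6:25 PM UTC on Apr 28.
Add 4 hours 46 minutes leg 1 → 11:11 PM UTC.
Add 5 hours and 15 minutes layover in Tessaly → 4:26 AM UTC (Apr 29).
Add 7 hours 5 minutes leg 2 → 11:31 AM UTC.
Add 4 hours 50 minutes layover in Suva → 4:21 PM UTC.
Add 14 hours 6 minutes leg 3 → 6:27 AM UTC (Apr 30).
Quito is UTC−5:00, so local arrival = 6:27 AM − 5:00 = 1:27 AM on Apr 30.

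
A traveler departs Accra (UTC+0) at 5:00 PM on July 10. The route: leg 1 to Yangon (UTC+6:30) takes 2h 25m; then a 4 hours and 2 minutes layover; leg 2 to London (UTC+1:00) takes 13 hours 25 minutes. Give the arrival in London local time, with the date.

1:52 PM on July 11

Accra is at UTC+0, so departure is already 5:00 PM UTC on Jul 10.
Add 2 hours 25 minutes leg 1 → 7:25 PM UTC.
Add 4 hours and 2 minutes layover in Yangon → 11:27 PM UTC.
Add 13 hours and 25 minutes leg 2 → 12:52 PM UTC (Jul 11).
London is UTC+1:00, so local arrival = 12:52 PM + 1:00 = 1:52 PM on Jul 11.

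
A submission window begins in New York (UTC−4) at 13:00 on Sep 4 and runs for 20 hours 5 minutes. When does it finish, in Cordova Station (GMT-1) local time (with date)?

12:05 on Sep 5

Convert start to UTC: 13:00 + 4:00 = 17:00 UTC on Sep 4.
Add 20 hours and 5 minutes duration → 13:05 UTC (Sep 5).
Cordova Station is UTC−1:00, so local end time = 13:05 − 1:00 = 12:05 on Sep 5.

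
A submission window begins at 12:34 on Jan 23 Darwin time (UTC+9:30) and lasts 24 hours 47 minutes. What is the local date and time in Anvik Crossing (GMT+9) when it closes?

12:51 on January 24

Anvik Crossing is 0:30 behind Darwin.
After 24 hours 47 minutes it is 13:21 (Jan 24) in Darwin.
Shift by the zone difference: 13:21 − 0:30 = 12:51 on Jan 24 in Anvik Crossing.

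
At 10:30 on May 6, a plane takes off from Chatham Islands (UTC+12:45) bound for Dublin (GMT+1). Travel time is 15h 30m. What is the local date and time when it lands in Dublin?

14:15 on May 6

Dublin is 11:45 behind Chatham Islands.
After 15 hours 30 minutes it is 02:00 (May 7) in Chatham Islands.
Shift by the zone difference: 02:00 − 11:45 = 14:15 on May 6 in Dublin.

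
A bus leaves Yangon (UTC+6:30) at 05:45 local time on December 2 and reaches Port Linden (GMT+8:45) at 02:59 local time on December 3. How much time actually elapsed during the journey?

18 hours 59 minutes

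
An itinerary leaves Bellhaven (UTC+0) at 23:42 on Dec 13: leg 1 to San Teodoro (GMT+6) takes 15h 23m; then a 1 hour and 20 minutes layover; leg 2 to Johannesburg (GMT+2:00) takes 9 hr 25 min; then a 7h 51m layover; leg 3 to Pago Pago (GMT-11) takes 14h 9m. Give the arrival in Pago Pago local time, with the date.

12:50 on December 15

Bellhaven is at UTC+0, so departure is already 23:42 UTC on Dec 13.
Add 15 hours 23 minutes leg 1 → 15:05 UTC (Dec 14).
Add 1 hour 20 minutes layover in San Teodoro → 16:25 UTC.
Add 9 hours 25 minutes leg 2 → 01:50 UTC (Dec 15).
Add 7 hours 51 minutes layover in Johannesburg → 09:41 UTC.
Add 14 hours 9 minutes leg 3 → 23:50 UTC.
Pago Pago is UTC−11:00, so local arrival = 23:50 − 11:00 = 12:50 on Dec 15.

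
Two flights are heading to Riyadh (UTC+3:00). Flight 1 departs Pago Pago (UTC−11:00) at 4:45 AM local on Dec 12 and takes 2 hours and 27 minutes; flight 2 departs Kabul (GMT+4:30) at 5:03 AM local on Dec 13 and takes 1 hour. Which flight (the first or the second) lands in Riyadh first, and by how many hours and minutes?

Flight 1 in UTC: 4:45 AM + 11:00 = 3:45 PM on Dec 12.
+2 hours 27 minutes → arrive 6:12 PM UTC on Dec 12.
Flight 2 in UTC: 5:03 AM − 4:30 = 12:33 AM on Dec 13.
+1 hour → arrive 1:33 AM UTC on Dec 13.
Flight 1 lands earlier by 7 hours 21 minutes.

the first, by 7 hours 21 minutes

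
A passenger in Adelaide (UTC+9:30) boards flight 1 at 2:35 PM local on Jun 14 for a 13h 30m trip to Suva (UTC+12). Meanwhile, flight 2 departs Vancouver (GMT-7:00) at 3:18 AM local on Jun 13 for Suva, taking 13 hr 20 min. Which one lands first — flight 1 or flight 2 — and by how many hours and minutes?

the second, by 18 hours 57 minutes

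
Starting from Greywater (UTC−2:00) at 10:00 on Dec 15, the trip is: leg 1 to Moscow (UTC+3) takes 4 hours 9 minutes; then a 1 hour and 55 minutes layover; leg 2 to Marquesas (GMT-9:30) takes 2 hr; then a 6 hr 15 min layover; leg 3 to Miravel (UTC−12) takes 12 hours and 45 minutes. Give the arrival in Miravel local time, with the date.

Convert departure to UTC: 10:00 + 2:00 = 12:00 UTC on Dec 15.
Add 4 hours and 9 minutes leg 1 → 16:09 UTC.
Add 1 hour and 55 minutes layover in Moscow → 18:04 UTC.
Add 2 hours leg 2 → 20:04 UTC.
Add 6 hours 15 minutes layover in Marquesas → 02:19 UTC (Dec 16).
Add 12 hours and 45 minutes leg 3 → 15:04 UTC.
Miravel is UTC−12:00, so local arrival = 15:04 − 12:00 = 03:04 on Dec 16.

03:04 on December 16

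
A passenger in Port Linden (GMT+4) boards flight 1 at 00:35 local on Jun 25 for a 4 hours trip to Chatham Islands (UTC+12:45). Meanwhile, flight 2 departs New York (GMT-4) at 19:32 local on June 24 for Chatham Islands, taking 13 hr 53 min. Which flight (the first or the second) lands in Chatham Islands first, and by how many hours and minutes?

Flight 1 in UTC: 00:35 − 4:00 = 20:35 on Jun 24.
+4 hours → arrive 00:35 UTC on Jun 25.
Flight 2 in UTC: 19:32 + 4:00 = 23:32 on Jun 24.
+13 hours and 53 minutes → arrive 13:25 UTC on Jun 25.
Flight 1 lands earlier by 12 hours 50 minutes.

the first, by 12 hours 50 minutes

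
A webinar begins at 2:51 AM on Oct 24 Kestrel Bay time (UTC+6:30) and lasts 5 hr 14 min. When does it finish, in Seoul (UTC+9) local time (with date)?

10:35 AM on October 24

Seoul is 2:30 ahead of Kestrel Bay.
After 5 hours 14 minutes it is 8:05 AM in Kestrel Bay.
Shift by the zone difference: 8:05 AM + 2:30 = 10:35 AM on Oct 24 in Seoul.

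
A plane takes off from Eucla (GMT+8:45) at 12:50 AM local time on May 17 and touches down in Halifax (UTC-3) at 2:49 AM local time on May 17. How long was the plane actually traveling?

13 hours 44 minutes

Departure in UTC: 12:50 AM − 8:45 = 4:05 PM on May 16.
Arrival in UTC: 2:49 AM + 3:00 = 5:49 AM on May 17.
Elapsed = 5:49 AM − 4:05 PM (+1 day) = 13 hours 44 minutes.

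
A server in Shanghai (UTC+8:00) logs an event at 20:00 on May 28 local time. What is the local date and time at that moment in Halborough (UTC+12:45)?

00:45 on May 29

Halborough is 4:45 ahead of Shanghai.
Shift by the zone difference: 20:00 + 4:45 = 00:45 on May 29 in Halborough.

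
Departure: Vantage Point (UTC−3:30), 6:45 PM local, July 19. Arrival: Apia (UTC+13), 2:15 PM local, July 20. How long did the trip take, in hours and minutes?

3 hours

Departure in UTC: 6:45 PM + 3:30 = 10:15 PM on Jul 19.
Arrival in UTC: 2:15 PM − 13:00 = 1:15 AM on Jul 20.
Elapsed = 1:15 AM − 10:15 PM (+1 day) = 3 hours.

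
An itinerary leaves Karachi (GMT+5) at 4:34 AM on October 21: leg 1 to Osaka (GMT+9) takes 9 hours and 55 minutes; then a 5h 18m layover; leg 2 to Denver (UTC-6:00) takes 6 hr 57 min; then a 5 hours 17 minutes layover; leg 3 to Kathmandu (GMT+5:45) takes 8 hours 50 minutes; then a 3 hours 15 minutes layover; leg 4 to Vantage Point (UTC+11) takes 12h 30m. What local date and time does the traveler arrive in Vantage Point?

2:36 PM on October 23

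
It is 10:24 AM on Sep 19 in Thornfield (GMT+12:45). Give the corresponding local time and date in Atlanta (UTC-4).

5:39 PM on September 18

In UTC: 10:24 AM − 12:45 = 9:39 PM on Sep 18.
Atlanta is UTC−4:00: 9:39 PM − 4:00 = 5:39 PM on Sep 18.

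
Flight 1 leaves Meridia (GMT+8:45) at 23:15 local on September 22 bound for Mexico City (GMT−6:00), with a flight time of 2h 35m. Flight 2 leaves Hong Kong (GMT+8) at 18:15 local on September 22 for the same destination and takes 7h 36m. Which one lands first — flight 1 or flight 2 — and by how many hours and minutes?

Flight 1 in UTC: 23:15 − 8:45 = 14:30 on Sep 22.
+2 hours and 35 minutes → arrive 17:05 UTC on Sep 22.
Flight 2 in UTC: 18:15 − 8:00 = 10:15 on Sep 22.
+7 hours 36 minutes → arrive 17:51 UTC on Sep 22.
Flight 1 lands earlier by 46 minutes.

the first, by 46 minutes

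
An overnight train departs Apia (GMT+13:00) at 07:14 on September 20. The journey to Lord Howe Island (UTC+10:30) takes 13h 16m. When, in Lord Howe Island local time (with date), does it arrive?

18:00 on Sep 20

Convert departure to UTC: 07:14 − 13:00 = 18:14 UTC on Sep 19.
Add 13 hours and 16 minutes travel time → 07:30 UTC (Sep 20).
Lord Howe Island is UTC+10:30, so local arrival = 07:30 + 10:30 = 18:00 on Sep 20.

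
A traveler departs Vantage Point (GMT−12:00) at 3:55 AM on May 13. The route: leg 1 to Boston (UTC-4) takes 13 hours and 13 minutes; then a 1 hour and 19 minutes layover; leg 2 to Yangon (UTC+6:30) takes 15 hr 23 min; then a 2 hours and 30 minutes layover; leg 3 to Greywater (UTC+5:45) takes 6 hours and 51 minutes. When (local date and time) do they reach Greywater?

Convert departure to UTC: 3:55 AM + 12:00 = 3:55 PM UTC on May 13.
Add 13 hours 13 minutes leg 1 → 5:08 AM UTC (May 14).
Add 1 hour 19 minutes layover in Boston → 6:27 AM UTC.
Add 15 hours and 23 minutes leg 2 → 9:50 PM UTC.
Add 2 hours 30 minutes layover in Yangon → 12:20 AM UTC (May 15).
Add 6 hours and 51 minutes leg 3 → 7:11 AM UTC.
Greywater is UTC+5:45, so local arrival = 7:11 AM + 5:45 = 12:56 PM on May 15.

12:56 PM on May 15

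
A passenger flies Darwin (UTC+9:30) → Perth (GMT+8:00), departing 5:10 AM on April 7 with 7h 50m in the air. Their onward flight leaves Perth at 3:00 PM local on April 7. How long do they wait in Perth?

Convert departure to UTC: 5:10 AM − 9:30 = 7:40 PM UTC on Apr 6.
Add 7 hours 50 minutes flight time → 3:30 AM UTC (Apr 7).
Perth is UTC+8:00, so local arrival = 3:30 AM + 8:00 = 11:30 AM on Apr 7.
Layover = 3:00 PM − 11:30 AM = 3 hours 30 minutes.

3 hours 30 minutes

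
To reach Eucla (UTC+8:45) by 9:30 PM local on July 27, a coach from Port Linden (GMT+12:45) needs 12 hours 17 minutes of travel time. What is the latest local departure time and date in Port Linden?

1:13 PM on July 27

Target arrival in UTC: 9:30 PM − 8:45 = 12:45 PM on Jul 27.
Subtract 12 hours and 17 minutes → departure 12:28 AM UTC on Jul 27.
Port Linden is UTC+12:45: 12:28 AM + 12:45 = 1:13 PM on Jul 27.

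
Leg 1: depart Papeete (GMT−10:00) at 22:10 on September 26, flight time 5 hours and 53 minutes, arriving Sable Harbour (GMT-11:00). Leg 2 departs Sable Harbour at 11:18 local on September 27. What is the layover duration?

Convert departure to UTC: 22:10 + 10:00 = 08:10 UTC on Sep 27.
Add 5 hours 53 minutes flight time → 14:03 UTC.
Sable Harbour is UTC−11:00, so local arrival = 14:03 − 11:00 = 03:03 on Sep 27.
Layover = 11:18 − 03:03 = 8 hours 15 minutes.

8 hours 15 minutes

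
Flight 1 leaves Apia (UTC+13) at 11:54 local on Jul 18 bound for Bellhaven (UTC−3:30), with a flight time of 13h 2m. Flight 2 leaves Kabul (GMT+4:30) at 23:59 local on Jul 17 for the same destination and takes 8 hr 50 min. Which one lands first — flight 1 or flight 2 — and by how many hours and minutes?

Flight 1 in UTC: 11:54 − 13:00 = 22:54 on Jul 17.
+13 hours and 2 minutes → arrive 11:56 UTC on Jul 18.
Flight 2 in UTC: 23:59 − 4:30 = 19:29 on Jul 17.
+8 hours and 50 minutes → arrive 04:19 UTC on Jul 18.
Flight 2 lands earlier by 7 hours 37 minutes.

the second, by 7 hours 37 minutes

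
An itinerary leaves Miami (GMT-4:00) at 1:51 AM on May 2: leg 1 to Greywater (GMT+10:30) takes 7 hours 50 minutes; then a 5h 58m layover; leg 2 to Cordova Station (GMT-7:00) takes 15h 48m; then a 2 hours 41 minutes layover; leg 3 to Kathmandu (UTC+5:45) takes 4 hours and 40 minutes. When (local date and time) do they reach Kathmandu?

12:33 AM on May 4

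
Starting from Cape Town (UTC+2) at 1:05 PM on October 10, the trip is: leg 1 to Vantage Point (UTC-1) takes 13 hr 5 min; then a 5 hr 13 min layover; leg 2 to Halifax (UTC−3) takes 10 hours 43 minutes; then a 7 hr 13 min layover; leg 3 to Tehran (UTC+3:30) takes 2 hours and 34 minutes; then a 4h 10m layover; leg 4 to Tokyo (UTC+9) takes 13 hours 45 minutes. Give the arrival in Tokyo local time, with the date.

4:48 AM on October 13

Convert departure to UTC: 1:05 PM − 2:00 = 11:05 AM UTC on Oct 10.
Add 13 hours 5 minutes leg 1 → 12:10 AM UTC (Oct 11).
Add 5 hours and 13 minutes layover in Vantage Point → 5:23 AM UTC.
Add 10 hours 43 minutes leg 2 → 4:06 PM UTC.
Add 7 hours and 13 minutes layover in Halifax → 11:19 PM UTC.
Add 2 hours 34 minutes leg 3 → 1:53 AM UTC (Oct 12).
Add 4 hours and 10 minutes layover in Tehran → 6:03 AM UTC.
Add 13 hours 45 minutes leg 4 → 7:48 PM UTC.
Tokyo is UTC+9:00, so local arrival = 7:48 PM + 9:00 = 4:48 AM on Oct 13.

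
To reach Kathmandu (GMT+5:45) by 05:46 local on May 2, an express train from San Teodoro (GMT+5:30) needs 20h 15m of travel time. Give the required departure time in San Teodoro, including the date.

09:16 on May 1

Target arrival in UTC: 05:46 − 5:45 = 00:01 on May 2.
Subtract 20 hours 15 minutes → departure 03:46 UTC on May 1.
San Teodoro is UTC+5:30: 03:46 + 5:30 = 09:16 on May 1.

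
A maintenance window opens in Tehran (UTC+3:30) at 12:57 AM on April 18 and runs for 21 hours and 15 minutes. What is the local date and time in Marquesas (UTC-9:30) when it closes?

Convert start to UTC: 12:57 AM − 3:30 = 9:27 PM UTC on Apr 17.
Add 21 hours 15 minutes duration → 6:42 PM UTC (Apr 18).
Marquesas is UTC−9:30, so local end time = 6:42 PM − 9:30 = 9:12 AM on Apr 18.

9:12 AM on April 18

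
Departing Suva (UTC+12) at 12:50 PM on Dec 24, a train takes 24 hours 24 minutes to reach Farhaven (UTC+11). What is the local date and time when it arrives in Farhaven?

Farhaven is 1:00 behind Suva.
After 24 hours 24 minutes it is 1:14 PM (Dec 25) in Suva.
Shift by the zone difference: 1:14 PM − 1:00 = 12:14 PM on Dec 25 in Farhaven.

12:14 PM on Dec 25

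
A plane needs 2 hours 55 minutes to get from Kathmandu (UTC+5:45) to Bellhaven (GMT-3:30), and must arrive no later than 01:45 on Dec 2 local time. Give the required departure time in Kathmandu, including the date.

Target arrival in UTC: 01:45 + 3:30 = 05:15 on Dec 2.
Subtract 2 hours and 55 minutes → departure 02:20 UTC on Dec 2.
Kathmandu is UTC+5:45: 02:20 + 5:45 = 08:05 on Dec 2.

08:05 on December 2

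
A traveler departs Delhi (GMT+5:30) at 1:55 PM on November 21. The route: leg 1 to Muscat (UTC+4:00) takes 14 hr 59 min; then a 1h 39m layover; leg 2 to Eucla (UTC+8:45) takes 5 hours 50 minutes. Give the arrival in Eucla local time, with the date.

Convert departure to UTC: 1:55 PM − 5:30 = 8:25 AM UTC on Nov 21.
Add 14 hours and 59 minutes leg 1 → 11:24 PM UTC.
Add 1 hour 39 minutes layover in Muscat → 1:03 AM UTC (Nov 22).
Add 5 hours 50 minutes leg 2 → 6:53 AM UTC.
Eucla is UTC+8:45, so local arrival = 6:53 AM + 8:45 = 3:38 PM on Nov 22.

3:38 PM on November 22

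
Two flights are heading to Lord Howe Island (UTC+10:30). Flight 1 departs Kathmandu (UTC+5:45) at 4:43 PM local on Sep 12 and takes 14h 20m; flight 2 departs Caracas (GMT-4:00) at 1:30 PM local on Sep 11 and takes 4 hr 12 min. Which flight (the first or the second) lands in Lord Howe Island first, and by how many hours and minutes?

Flight 1 in UTC: 4:43 PM − 5:45 = 10:58 AM on Sep 12.
+14 hours 20 minutes → arrive 1:18 AM UTC on Sep 13.
Flight 2 in UTC: 1:30 PM + 4:00 = 5:30 PM on Sep 11.
+4 hours 12 minutes → arrive 9:42 PM UTC on Sep 11.
Flight 2 lands earlier by 27 hours 36 minutes.

the second, by 27 hours 36 minutes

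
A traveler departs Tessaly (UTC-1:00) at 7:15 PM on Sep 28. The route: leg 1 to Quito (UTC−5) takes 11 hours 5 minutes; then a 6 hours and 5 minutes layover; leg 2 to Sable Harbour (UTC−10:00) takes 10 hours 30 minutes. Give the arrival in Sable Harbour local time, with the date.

Convert departure to UTC: 7:15 PM + 1:00 = 8:15 PM UTC on Sep 28.
Add 11 hours and 5 minutes leg 1 → 7:20 AM UTC (Sep 29).
Add 6 hours 5 minutes layover in Quito → 1:25 PM UTC.
Add 10 hours 30 minutes leg 2 → 11:55 PM UTC.
Sable Harbour is UTC−10:00, so local arrival = 11:55 PM − 10:00 = 1:55 PM on Sep 29.

1:55 PM on Sep 29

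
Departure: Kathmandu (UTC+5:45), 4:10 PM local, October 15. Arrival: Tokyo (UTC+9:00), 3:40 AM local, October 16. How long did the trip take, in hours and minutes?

Tokyo is 3:15 ahead of Kathmandu.
Clock-face elapsed time (ignoring zones) is 11 hours 30 minutes.
Actual elapsed = 11 hours 30 minutes − 3:15 = 8 hours 15 minutes.

8 hours 15 minutes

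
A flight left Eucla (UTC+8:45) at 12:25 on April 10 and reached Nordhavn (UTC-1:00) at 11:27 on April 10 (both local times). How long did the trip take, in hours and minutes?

8 hours 47 minutes

Departure in UTC: 12:25 − 8:45 = 03:40 on Apr 10.
Arrival in UTC: 11:27 + 1:00 = 12:27 on Apr 10.
Elapsed = 12:27 − 03:40 = 8 hours 47 minutes.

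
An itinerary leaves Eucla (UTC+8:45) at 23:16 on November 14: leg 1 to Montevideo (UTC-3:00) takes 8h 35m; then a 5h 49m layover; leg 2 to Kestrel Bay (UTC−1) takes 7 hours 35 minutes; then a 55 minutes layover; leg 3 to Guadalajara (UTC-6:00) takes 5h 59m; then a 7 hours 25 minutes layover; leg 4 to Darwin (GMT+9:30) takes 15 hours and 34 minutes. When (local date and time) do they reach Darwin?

03:53 on November 17

Convert departure to UTC: 23:16 − 8:45 = 14:31 UTC on Nov 14.
Add 8 hours 35 minutes leg 1 → 23:06 UTC.
Add 5 hours 49 minutes layover in Montevideo → 04:55 UTC (Nov 15).
Add 7 hours 35 minutes leg 2 → 12:30 UTC.
Add 55 minutes layover in Kestrel Bay → 13:25 UTC.
Add 5 hours and 59 minutes leg 3 → 19:24 UTC.
Add 7 hours 25 minutes layover in Guadalajara → 02:49 UTC (Nov 16).
Add 15 hours 34 minutes leg 4 → 18:23 UTC.
Darwin is UTC+9:30, so local arrival = 18:23 + 9:30 = 03:53 on Nov 17.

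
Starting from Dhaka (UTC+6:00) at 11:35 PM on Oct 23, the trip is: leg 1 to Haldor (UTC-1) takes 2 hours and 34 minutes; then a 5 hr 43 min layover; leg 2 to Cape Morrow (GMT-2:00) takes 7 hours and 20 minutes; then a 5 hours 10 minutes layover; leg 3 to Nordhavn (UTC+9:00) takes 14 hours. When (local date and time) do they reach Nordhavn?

Convert departure to UTC: 11:35 PM − 6:00 = 5:35 PM UTC on Oct 23.
Add 2 hours and 34 minutes leg 1 → 8:09 PM UTC.
Add 5 hours and 43 minutes layover in Haldor → 1:52 AM UTC (Oct 24).
Add 7 hours 20 minutes leg 2 → 9:12 AM UTC.
Add 5 hours and 10 minutes layover in Cape Morrow → 2:22 PM UTC.
Add 14 hours leg 3 → 4:22 AM UTC (Oct 25).
Nordhavn is UTC+9:00, so local arrival = 4:22 AM + 9:00 = 1:22 PM on Oct 25.

1:22 PM on October 25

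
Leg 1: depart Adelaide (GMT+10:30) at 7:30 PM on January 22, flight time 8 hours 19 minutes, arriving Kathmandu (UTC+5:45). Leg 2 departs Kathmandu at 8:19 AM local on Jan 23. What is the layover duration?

Convert departure to UTC: 7:30 PM − 10:30 = 9:00 AM UTC on Jan 22.
Add 8 hours and 19 minutes flight time → 5:19 PM UTC.
Kathmandu is UTC+5:45, so local arrival = 5:19 PM + 5:45 = 11:04 PM on Jan 22.
Layover = 8:19 AM − 11:04 PM (+1 day) = 9 hours 15 minutes.

9 hours 15 minutes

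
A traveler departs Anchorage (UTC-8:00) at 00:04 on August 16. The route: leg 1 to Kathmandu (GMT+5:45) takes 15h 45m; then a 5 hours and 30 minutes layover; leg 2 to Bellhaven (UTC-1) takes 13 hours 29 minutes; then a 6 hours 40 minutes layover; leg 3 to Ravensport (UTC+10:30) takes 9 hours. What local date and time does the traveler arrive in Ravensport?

Convert departure to UTC: 00:04 + 8:00 = 08:04 UTC on Aug 16.
Add 15 hours and 45 minutes leg 1 → 23:49 UTC.
Add 5 hours 30 minutes layover in Kathmandu → 05:19 UTC (Aug 17).
Add 13 hours 29 minutes leg 2 → 18:48 UTC.
Add 6 hours and 40 minutes layover in Bellhaven → 01:28 UTC (Aug 18).
Add 9 hours leg 3 → 10:28 UTC.
Ravensport is UTC+10:30, so local arrival = 10:28 + 10:30 = 20:58 on Aug 18.

20:58 on August 18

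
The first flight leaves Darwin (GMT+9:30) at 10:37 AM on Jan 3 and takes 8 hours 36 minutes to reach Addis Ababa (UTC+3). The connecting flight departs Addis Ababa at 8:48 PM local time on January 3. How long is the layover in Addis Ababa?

8 hours 5 minutes

Convert departure to UTC: 10:37 AM − 9:30 = 1:07 AM UTC on Jan 3.
Add 8 hours and 36 minutes flight time → 9:43 AM UTC.
Addis Ababa is UTC+3:00, so local arrival = 9:43 AM + 3:00 = 12:43 PM on Jan 3.
Layover = 8:48 PM − 12:43 PM = 8 hours 5 minutes.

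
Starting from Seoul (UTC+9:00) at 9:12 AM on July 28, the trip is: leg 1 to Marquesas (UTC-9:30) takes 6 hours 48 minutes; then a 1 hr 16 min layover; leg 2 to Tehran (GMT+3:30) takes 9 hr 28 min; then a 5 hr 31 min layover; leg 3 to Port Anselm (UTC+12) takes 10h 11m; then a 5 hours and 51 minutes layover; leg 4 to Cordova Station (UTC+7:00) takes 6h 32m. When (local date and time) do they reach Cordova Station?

4:49 AM on Jul 30

Convert departure to UTC: 9:12 AM − 9:00 = 12:12 AM UTC on Jul 28.
Add 6 hours and 48 minutes leg 1 → 7:00 AM UTC.
Add 1 hour 16 minutes layover in Marquesas → 8:16 AM UTC.
Add 9 hours 28 minutes leg 2 → 5:44 PM UTC.
Add 5 hours and 31 minutes layover in Tehran → 11:15 PM UTC.
Add 10 hours 11 minutes leg 3 → 9:26 AM UTC (Jul 29).
Add 5 hours 51 minutes layover in Port Anselm → 3:17 PM UTC.
Add 6 hours and 32 minutes leg 4 → 9:49 PM UTC.
Cordova Station is UTC+7:00, so local arrival = 9:49 PM + 7:00 = 4:49 AM on Jul 30.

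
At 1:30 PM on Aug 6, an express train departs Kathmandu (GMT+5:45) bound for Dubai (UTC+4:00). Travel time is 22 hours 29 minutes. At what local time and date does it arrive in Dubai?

Convert departure to UTC: 1:30 PM − 5:45 = 7:45 AM UTC on Aug 6.
Add 22 hours and 29 minutes travel time → 6:14 AM UTC (Aug 7).
Dubai is UTC+4:00, so local arrival = 6:14 AM + 4:00 = 10:14 AM on Aug 7.

10:14 AM on August 7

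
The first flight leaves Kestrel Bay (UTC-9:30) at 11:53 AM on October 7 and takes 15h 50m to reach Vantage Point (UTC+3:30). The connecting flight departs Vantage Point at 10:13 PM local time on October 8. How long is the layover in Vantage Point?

Convert departure to UTC: 11:53 AM + 9:30 = 9:23 PM UTC on Oct 7.
Add 15 hours and 50 minutes flight time → 1:13 PM UTC (Oct 8).
Vantage Point is UTC+3:30, so local arrival = 1:13 PM + 3:30 = 4:43 PM on Oct 8.
Layover = 10:13 PM − 4:43 PM = 5 hours 30 minutes.

5 hours 30 minutes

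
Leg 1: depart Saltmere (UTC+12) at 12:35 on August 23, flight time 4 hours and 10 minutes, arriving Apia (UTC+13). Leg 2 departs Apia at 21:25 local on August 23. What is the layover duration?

3 hours 40 minutes

Convert departure to UTC: 12:35 − 12:00 = 00:35 UTC on Aug 23.
Add 4 hours and 10 minutes flight time → 04:45 UTC.
Apia is UTC+13:00, so local arrival = 04:45 + 13:00 = 17:45 on Aug 23.
Layover = 21:25 − 17:45 = 3 hours 40 minutes.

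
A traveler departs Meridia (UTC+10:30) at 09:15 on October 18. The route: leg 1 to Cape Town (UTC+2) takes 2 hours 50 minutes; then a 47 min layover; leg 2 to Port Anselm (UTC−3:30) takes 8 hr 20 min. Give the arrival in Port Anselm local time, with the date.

Convert departure to UTC: 09:15 − 10:30 = 22:45 UTC on Oct 17.
Add 2 hours and 50 minutes leg 1 → 01:35 UTC (Oct 18).
Add 47 minutes layover in Cape Town → 02:22 UTC.
Add 8 hours and 20 minutes leg 2 → 10:42 UTC.
Port Anselm is UTC−3:30, so local arrival = 10:42 − 3:30 = 07:12 on Oct 18.

07:12 on Oct 18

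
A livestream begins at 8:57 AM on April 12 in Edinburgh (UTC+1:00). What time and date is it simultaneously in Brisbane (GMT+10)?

In UTC: 8:57 AM − 1:00 = 7:57 AM on Apr 12.
Brisbane is UTC+10:00: 7:57 AM + 10:00 = 5:57 PM on Apr 12.

5:57 PM on April 12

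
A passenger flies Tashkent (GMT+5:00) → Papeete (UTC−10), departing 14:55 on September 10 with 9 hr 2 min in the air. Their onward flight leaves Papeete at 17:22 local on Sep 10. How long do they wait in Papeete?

8 hours 25 minutes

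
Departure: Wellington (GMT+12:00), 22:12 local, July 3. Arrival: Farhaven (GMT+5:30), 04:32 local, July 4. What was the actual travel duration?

Departure in UTC: 22:12 − 12:00 = 10:12 on Jul 3.
Arrival in UTC: 04:32 − 5:30 = 23:02 on Jul 3.
Elapsed = 23:02 − 10:12 = 12 hours 50 minutes.

12 hours 50 minutes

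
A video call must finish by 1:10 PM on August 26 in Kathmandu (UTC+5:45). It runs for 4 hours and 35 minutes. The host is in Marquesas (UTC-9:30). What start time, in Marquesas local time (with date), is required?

5:20 PM on August 25

Target end time in UTC: 1:10 PM − 5:45 = 7:25 AM on Aug 26.
Subtract 4 hours and 35 minutes → start 2:50 AM UTC on Aug 26.
Marquesas is UTC−9:30: 2:50 AM − 9:30 = 5:20 PM on Aug 25.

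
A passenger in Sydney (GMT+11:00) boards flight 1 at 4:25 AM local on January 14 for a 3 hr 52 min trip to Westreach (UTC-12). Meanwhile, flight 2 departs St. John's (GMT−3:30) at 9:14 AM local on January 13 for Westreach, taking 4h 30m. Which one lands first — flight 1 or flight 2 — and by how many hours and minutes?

the second, by 4 hours 3 minutes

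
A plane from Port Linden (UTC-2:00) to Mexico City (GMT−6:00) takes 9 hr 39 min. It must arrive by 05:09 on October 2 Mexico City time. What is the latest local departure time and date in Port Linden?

23:30 on Oct 1

Target arrival in UTC: 05:09 + 6:00 = 11:09 on Oct 2.
Subtract 9 hours 39 minutes → departure 01:30 UTC on Oct 2.
Port Linden is UTC−2:00: 01:30 − 2:00 = 23:30 on Oct 1.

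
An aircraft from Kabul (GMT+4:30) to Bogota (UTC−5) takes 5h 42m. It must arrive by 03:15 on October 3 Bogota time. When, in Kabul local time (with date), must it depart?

Target arrival in UTC: 03:15 + 5:00 = 08:15 on Oct 3.
Subtract 5 hours and 42 minutes → departure 02:33 UTC on Oct 3.
Kabul is UTC+4:30: 02:33 + 4:30 = 07:03 on Oct 3.

07:03 on October 3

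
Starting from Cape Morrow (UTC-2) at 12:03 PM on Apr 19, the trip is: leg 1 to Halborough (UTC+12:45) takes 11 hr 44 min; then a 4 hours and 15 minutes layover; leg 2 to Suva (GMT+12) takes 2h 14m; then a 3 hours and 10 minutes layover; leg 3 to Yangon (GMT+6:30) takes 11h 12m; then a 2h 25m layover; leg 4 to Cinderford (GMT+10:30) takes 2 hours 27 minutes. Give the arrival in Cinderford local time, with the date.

2:00 PM on April 21

Convert departure to UTC: 12:03 PM + 2:00 = 2:03 PM UTC on Apr 19.
Add 11 hours 44 minutes leg 1 → 1:47 AM UTC (Apr 20).
Add 4 hours and 15 minutes layover in Halborough → 6:02 AM UTC.
Add 2 hours 14 minutes leg 2 → 8:16 AM UTC.
Add 3 hours and 10 minutes layover in Suva → 11:26 AM UTC.
Add 11 hours 12 minutes leg 3 → 10:38 PM UTC.
Add 2 hours 25 minutes layover in Yangon → 1:03 AM UTC (Apr 21).
Add 2 hours and 27 minutes leg 4 → 3:30 AM UTC.
Cinderford is UTC+10:30, so local arrival = 3:30 AM + 10:30 = 2:00 PM on Apr 21.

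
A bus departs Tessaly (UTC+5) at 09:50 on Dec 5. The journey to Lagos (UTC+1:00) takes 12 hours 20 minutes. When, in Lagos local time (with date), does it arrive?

18:10 on December 5

Convert departure to UTC: 09:50 − 5:00 = 04:50 UTC on Dec 5.
Add 12 hours 20 minutes travel time → 17:10 UTC.
Lagos is UTC+1:00, so local arrival = 17:10 + 1:00 = 18:10 on Dec 5.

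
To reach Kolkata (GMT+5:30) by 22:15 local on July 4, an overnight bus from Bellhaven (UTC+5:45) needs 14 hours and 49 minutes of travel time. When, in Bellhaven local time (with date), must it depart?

07:41 on July 4

Target arrival in UTC: 22:15 − 5:30 = 16:45 on Jul 4.
Subtract 14 hours 49 minutes → departure 01:56 UTC on Jul 4.
Bellhaven is UTC+5:45: 01:56 + 5:45 = 07:41 on Jul 4.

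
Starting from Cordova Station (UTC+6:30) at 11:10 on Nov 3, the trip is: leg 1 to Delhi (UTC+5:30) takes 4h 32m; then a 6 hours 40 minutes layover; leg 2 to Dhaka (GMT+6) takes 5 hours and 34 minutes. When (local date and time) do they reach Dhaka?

Convert departure to UTC: 11:10 − 6:30 = 04:40 UTC on Nov 3.
Add 4 hours and 32 minutes leg 1 → 09:12 UTC.
Add 6 hours and 40 minutes layover in Delhi → 15:52 UTC.
Add 5 hours and 34 minutes leg 2 → 21:26 UTC.
Dhaka is UTC+6:00, so local arrival = 21:26 + 6:00 = 03:26 on Nov 4.

03:26 on November 4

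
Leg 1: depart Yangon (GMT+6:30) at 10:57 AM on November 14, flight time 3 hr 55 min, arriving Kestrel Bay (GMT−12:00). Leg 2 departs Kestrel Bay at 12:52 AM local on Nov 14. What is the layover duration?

Convert departure to UTC: 10:57 AM − 6:30 = 4:27 AM UTC on Nov 14.
Add 3 hours 55 minutes flight time → 8:22 AM UTC.
Kestrel Bay is UTC−12:00, so local arrival = 8:22 AM − 12:00 = 8:22 PM on Nov 13.
Layover = 12:52 AM − 8:22 PM (+1 day) = 4 hours 30 minutes.

4 hours 30 minutes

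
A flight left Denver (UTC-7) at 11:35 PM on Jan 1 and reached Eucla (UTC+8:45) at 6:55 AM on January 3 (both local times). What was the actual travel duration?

Departure in UTC: 11:35 PM + 7:00 = 6:35 AM on Jan 2.
Arrival in UTC: 6:55 AM − 8:45 = 10:10 PM on Jan 2.
Elapsed = 10:10 PM − 6:35 AM = 15 hours 35 minutes.

15 hours 35 minutes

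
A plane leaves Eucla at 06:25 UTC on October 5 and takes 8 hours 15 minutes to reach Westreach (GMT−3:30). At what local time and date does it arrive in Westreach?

Departure is given in UTC: 06:25 on Oct 5.
Add 8 hours and 15 minutes → 14:40 UTC.
Westreach is UTC−3:30: 14:40 − 3:30 = 11:10 on Oct 5.

11:10 on October 5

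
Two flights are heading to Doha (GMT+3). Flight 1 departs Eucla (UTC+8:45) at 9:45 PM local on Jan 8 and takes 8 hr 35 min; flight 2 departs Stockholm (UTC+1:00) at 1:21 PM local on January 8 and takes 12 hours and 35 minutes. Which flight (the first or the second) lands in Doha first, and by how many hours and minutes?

Flight 1 in UTC: 9:45 PM − 8:45 = 1:00 PM on Jan 8.
+8 hours 35 minutes → arrive 9:35 PM UTC on Jan 8.
Flight 2 in UTC: 1:21 PM − 1:00 = 12:21 PM on Jan 8.
+12 hours and 35 minutes → arrive 12:56 AM UTC on Jan 9.
Flight 1 lands earlier by 3 hours 21 minutes.

the first, by 3 hours 21 minutes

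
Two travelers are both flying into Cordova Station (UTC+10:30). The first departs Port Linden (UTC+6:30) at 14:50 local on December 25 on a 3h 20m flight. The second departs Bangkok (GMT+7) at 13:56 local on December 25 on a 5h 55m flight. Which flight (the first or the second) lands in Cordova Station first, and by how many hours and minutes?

Flight 1 in UTC: 14:50 − 6:30 = 08:20 on Dec 25.
+3 hours and 20 minutes → arrive 11:40 UTC on Dec 25.
Flight 2 in UTC: 13:56 − 7:00 = 06:56 on Dec 25.
+5 hours and 55 minutes → arrive 12:51 UTC on Dec 25.
Flight 1 lands earlier by 1 hour 11 minutes.

the first, by 1 hour 11 minutes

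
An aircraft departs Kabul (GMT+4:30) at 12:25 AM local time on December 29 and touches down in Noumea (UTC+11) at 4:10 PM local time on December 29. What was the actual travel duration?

Departure in UTC: 12:25 AM − 4:30 = 7:55 PM on Dec 28.
Arrival in UTC: 4:10 PM − 11:00 = 5:10 AM on Dec 29.
Elapsed = 5:10 AM − 7:55 PM (+1 day) = 9 hours 15 minutes.

9 hours 15 minutes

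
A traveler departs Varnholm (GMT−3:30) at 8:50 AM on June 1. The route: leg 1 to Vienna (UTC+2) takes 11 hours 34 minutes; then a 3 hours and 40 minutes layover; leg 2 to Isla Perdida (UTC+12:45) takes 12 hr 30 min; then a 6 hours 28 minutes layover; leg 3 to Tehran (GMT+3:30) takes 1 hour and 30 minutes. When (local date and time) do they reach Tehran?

3:32 AM on Jun 3

Convert departure to UTC: 8:50 AM + 3:30 = 12:20 PM UTC on Jun 1.
Add 11 hours and 34 minutes leg 1 → 11:54 PM UTC.
Add 3 hours and 40 minutes layover in Vienna → 3:34 AM UTC (Jun 2).
Add 12 hours 30 minutes leg 2 → 4:04 PM UTC.
Add 6 hours 28 minutes layover in Isla Perdida → 10:32 PM UTC.
Add 1 hour 30 minutes leg 3 → 12:02 AM UTC (Jun 3).
Tehran is UTC+3:30, so local arrival = 12:02 AM + 3:30 = 3:32 AM on Jun 3.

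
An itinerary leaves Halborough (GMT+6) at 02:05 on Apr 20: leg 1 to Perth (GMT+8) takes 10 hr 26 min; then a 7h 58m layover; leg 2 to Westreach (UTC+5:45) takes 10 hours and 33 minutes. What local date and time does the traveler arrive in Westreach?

Convert departure to UTC: 02:05 − 6:00 = 20:05 UTC on Apr 19.
Add 10 hours 26 minutes leg 1 → 06:31 UTC (Apr 20).
Add 7 hours 58 minutes layover in Perth → 14:29 UTC.
Add 10 hours and 33 minutes leg 2 → 01:02 UTC (Apr 21).
Westreach is UTC+5:45, so local arrival = 01:02 + 5:45 = 06:47 on Apr 21.

06:47 on April 21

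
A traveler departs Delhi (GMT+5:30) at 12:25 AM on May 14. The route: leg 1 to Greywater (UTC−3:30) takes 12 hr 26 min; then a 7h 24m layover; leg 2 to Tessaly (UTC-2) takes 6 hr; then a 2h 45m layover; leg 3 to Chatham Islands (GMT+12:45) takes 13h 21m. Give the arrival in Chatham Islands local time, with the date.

Convert departure to UTC: 12:25 AM − 5:30 = 6:55 PM UTC on May 13.
Add 12 hours and 26 minutes leg 1 → 7:21 AM UTC (May 14).
Add 7 hours and 24 minutes layover in Greywater → 2:45 PM UTC.
Add 6 hours leg 2 → 8:45 PM UTC.
Add 2 hours and 45 minutes layover in Tessaly → 11:30 PM UTC.
Add 13 hours 21 minutes leg 3 → 12:51 PM UTC (May 15).
Chatham Islands is UTC+12:45, so local arrival = 12:51 PM + 12:45 = 1:36 AM on May 16.

1:36 AM on May 16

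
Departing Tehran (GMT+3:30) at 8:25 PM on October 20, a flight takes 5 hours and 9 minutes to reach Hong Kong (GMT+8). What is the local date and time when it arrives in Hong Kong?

Convert departure to UTC: 8:25 PM − 3:30 = 4:55 PM UTC on Oct 20.
Add 5 hours and 9 minutes travel time → 10:04 PM UTC.
Hong Kong is UTC+8:00, so local arrival = 10:04 PM + 8:00 = 6:04 AM on Oct 21.

6:04 AM on October 21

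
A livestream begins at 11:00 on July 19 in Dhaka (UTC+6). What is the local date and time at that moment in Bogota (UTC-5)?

In UTC: 11:00 − 6:00 = 05:00 on Jul 19.
Bogota is UTC−5:00: 05:00 − 5:00 = 00:00 on Jul 19.

00:00 on July 19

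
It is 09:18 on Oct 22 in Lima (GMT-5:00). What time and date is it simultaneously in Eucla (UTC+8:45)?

23:03 on October 22

In UTC: 09:18 + 5:00 = 14:18 on Oct 22.
Eucla is UTC+8:45: 14:18 + 8:45 = 23:03 on Oct 22.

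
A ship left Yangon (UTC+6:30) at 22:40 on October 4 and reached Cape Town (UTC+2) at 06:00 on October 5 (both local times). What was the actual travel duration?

11 hours 50 minutes

Departure in UTC: 22:40 − 6:30 = 16:10 on Oct 4.
Arrival in UTC: 06:00 − 2:00 = 04:00 on Oct 5.
Elapsed = 04:00 − 16:10 (+1 day) = 11 hours 50 minutes.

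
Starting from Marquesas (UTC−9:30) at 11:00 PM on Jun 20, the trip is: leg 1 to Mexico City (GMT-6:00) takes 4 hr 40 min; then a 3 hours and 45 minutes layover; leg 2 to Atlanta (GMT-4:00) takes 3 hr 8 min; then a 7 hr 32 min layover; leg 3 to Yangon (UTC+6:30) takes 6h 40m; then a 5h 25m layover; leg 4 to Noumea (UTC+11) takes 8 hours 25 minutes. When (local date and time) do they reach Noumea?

11:05 AM on Jun 23

Convert departure to UTC: 11:00 PM + 9:30 = 8:30 AM UTC on Jun 21.
Add 4 hours and 40 minutes leg 1 → 1:10 PM UTC.
Add 3 hours and 45 minutes layover in Mexico City → 4:55 PM UTC.
Add 3 hours and 8 minutes leg 2 → 8:03 PM UTC.
Add 7 hours 32 minutes layover in Atlanta → 3:35 AM UTC (Jun 22).
Add 6 hours 40 minutes leg 3 → 10:15 AM UTC.
Add 5 hours and 25 minutes layover in Yangon → 3:40 PM UTC.
Add 8 hours 25 minutes leg 4 → 12:05 AM UTC (Jun 23).
Noumea is UTC+11:00, so local arrival = 12:05 AM + 11:00 = 11:05 AM on Jun 23.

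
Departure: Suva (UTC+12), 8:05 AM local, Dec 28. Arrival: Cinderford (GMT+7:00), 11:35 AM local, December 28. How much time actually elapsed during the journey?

Cinderford is 5:00 behind Suva.
Clock-face elapsed time (ignoring zones) is 3 hours 30 minutes.
Actual elapsed = 3 hours 30 minutes + 5:00 = 8 hours 30 minutes.

8 hours 30 minutes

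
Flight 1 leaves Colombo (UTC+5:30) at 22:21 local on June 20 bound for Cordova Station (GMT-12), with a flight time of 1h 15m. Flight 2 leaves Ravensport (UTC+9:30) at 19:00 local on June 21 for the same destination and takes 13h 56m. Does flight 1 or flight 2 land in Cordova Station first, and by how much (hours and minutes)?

the first, by 29 hours 20 minutes

Flight 1 in UTC: 22:21 − 5:30 = 16:51 on Jun 20.
+1 hour 15 minutes → arrive 18:06 UTC on Jun 20.
Flight 2 in UTC: 19:00 − 9:30 = 09:30 on Jun 21.
+13 hours 56 minutes → arrive 23:26 UTC on Jun 21.
Flight 1 lands earlier by 29 hours 20 minutes.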